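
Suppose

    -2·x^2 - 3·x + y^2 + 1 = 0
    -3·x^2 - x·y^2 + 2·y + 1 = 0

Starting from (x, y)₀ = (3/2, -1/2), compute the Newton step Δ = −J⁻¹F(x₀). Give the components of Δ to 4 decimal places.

At (3/2, -1/2): F = (-7.7500, -7.1250).
Jacobian J = [[-4·x - 3, 2·y], [-6·x - y^2, -2·x·y + 2]].
At the point, J = [[-9.0000, -1.0000], [-9.2500, 3.5000]] (det J = -40.7500).
Solving J·Δ = −F gives Δ = (-0.8405, -0.1856).

(-0.8405, -0.1856)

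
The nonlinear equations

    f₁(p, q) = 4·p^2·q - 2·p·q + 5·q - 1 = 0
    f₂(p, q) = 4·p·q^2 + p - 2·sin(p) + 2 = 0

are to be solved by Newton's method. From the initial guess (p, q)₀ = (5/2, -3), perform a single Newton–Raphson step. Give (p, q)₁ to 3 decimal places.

At (5/2, -3): F = (-76.000, 93.30306).
Jacobian J = [[8·p·q - 2·q, 4·p^2 - 2·p + 5], [4·q^2 - 2·cos(p) + 1, 8·p·q]].
At the point, J = [[-54.000, 25.000], [38.60229, -60.000]] (det J = 2274.94282).
Solving J·Δ = −F gives Δ = (-0.979, 0.925).
Then the next iterate is (p, q)₁ = (1.521, -2.075).

(1.521, -2.075)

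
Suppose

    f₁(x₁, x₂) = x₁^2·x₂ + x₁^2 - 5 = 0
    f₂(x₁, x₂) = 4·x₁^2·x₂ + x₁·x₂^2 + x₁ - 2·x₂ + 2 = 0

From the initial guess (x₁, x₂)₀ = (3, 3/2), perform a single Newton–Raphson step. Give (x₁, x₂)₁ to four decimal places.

At (3, 3/2): F = (17.5000, 62.7500).
Jacobian J = [[2·x₁·x₂ + 2·x₁, x₁^2], [8·x₁·x₂ + x₂^2 + 1, 4·x₁^2 + 2·x₁·x₂ - 2]].
At the point, J = [[15.0000, 9.0000], [39.2500, 43.0000]] (det J = 291.7500).
Solving J·Δ = −F gives Δ = (-0.6435, -0.8719).
Then the next iterate is (x₁, x₂)₁ = (2.3565, 0.6281).

(2.3565, 0.6281)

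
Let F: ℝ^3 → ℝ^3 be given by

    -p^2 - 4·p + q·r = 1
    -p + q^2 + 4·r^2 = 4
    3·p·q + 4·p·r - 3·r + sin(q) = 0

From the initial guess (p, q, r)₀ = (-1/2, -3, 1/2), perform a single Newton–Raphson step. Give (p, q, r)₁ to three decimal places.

(-0.215, -2.236, 0.092)

At (-1/2, -3, 1/2): F = (-0.750, 6.500, 1.85888).
Jacobian J = [[-2·p - 4, r, q], [-1, 2·q, 8·r], [3·q + 4·r, 3·p + cos(q), 4·p - 3]].
At the point, J = [[-3.000, 0.500, -3.000], [-1.000, -6.000, 4.000], [-7.000, -2.48999, -5.000]] (det J = -17.84989).
Solving J·Δ = −F gives Δ = (0.285, 0.764, -0.408).
Then the next iterate is (p, q, r)₁ = (-0.215, -2.236, 0.092).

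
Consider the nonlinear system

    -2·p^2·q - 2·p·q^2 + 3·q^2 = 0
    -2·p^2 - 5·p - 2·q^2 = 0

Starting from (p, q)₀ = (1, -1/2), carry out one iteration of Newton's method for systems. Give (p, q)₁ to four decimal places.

At (1, -1/2): F = (1.2500, -7.5000).
Jacobian J = [[-4·p·q - 2·q^2, -2·p^2 - 4·p·q + 6·q], [-4·p - 5, -4·q]].
At the point, J = [[1.5000, -3.0000], [-9.0000, 2.0000]] (det J = -24.0000).
Solving J·Δ = −F gives Δ = (-0.8333, 0.0000).
Then the next iterate is (p, q)₁ = (0.1667, -0.5000).

(0.1667, -0.5000)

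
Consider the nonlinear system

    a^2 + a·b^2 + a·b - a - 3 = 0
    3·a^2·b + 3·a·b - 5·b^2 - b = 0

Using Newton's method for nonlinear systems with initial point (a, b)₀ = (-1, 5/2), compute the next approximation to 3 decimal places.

(-0.738, 1.126)

At (-1, 5/2): F = (-9.750, -33.750).
Jacobian J = [[2·a + b^2 + b - 1, 2·a·b + a], [6·a·b + 3·b, 3·a^2 + 3·a - 10·b - 1]].
At the point, J = [[5.750, -6.000], [-7.500, -26.000]] (det J = -194.500).
Solving J·Δ = −F gives Δ = (0.262, -1.374).
Then the next iterate is (a, b)₁ = (-0.738, 1.126).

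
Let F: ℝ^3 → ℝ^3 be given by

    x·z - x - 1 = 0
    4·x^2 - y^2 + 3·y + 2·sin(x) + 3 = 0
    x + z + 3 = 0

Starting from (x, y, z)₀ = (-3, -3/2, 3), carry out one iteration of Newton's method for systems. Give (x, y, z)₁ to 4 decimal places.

(-3.4000, -8.5600, 0.4000)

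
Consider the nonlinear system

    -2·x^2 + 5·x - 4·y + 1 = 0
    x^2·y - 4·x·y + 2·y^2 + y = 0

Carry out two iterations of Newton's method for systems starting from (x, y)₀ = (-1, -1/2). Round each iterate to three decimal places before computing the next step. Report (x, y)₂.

(-0.248, -0.069)

At (-1, -1/2): F = (-4.000, -2.500).
Jacobian J = [[-4·x + 5, -4], [2·x·y - 4·y, x^2 - 4·x + 4·y + 1]].
At the point, J = [[9.000, -4.000], [3.000, 4.000]] (det J = 48.000).
Solving J·Δ = −F gives Δ = (0.542, 0.219).
Then the next iterate is (x, y)₁ = (-0.458, -0.281).
Round to (-0.458, -0.281) and repeat: F = (-0.58553, -0.69681), J = [[6.832, -4.000], [1.38140, 1.91776]].
Δ = (0.210, 0.212), so (x, y)₂ = (-0.248, -0.069).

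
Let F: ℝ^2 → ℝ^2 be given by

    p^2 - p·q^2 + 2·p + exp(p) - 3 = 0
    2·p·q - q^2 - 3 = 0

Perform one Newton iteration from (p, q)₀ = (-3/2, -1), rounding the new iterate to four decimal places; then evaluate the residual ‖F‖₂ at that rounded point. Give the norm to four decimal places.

0.8108

At (-3/2, -1): F = (-2.026870, -1.0000).
Jacobian J = [[2·p - q^2 + exp(p) + 2, -2·p·q], [2·q, 2·p - 2·q]].
At the point, J = [[-1.776870, -3.0000], [-2.0000, -1.0000]] (det J = -4.223130).
Solving J·Δ = −F gives Δ = (-0.2304, -0.5391).
Then the next iterate is (p, q)₁ = (-1.7304, -1.5391).
Re-evaluating at (-1.7304, -1.5391): F = (0.809719, -0.042312), so ‖F‖₂ = 0.8108.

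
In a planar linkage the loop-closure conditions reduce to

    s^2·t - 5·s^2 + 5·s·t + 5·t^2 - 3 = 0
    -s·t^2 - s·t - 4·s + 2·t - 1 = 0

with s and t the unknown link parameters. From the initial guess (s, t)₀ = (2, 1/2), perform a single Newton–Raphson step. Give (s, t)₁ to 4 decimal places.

At (2, 1/2): F = (-14.7500, -9.5000).
Jacobian J = [[2·s·t - 10·s + 5·t, s^2 + 5·s + 10·t], [-t^2 - t - 4, -2·s·t - s + 2]].
At the point, J = [[-15.5000, 19.0000], [-4.7500, -2.0000]] (det J = 121.2500).
Solving J·Δ = −F gives Δ = (-1.7320, -0.6366).
Then the next iterate is (s, t)₁ = (0.2680, -0.1366).

(0.2680, -0.1366)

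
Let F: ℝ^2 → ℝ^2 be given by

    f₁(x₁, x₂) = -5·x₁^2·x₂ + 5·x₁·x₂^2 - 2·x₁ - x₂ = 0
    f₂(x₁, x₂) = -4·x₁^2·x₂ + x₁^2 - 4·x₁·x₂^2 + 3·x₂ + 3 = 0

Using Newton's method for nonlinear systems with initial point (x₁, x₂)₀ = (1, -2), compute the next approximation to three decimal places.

(0.695, -1.293)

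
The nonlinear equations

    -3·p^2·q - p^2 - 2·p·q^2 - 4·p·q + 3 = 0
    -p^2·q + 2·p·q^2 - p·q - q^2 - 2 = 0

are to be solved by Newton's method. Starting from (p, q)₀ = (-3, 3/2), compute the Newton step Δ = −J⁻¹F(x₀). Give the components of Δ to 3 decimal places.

At (-3, 3/2): F = (-15.000, -26.750).
Jacobian J = [[-6·p·q - 2·p - 2·q^2 - 4·q, -3·p^2 - 4·p·q - 4·p], [-2·p·q + 2·q^2 - q, -p^2 + 4·p·q - p - 2·q]].
At the point, J = [[22.500, 3.000], [12.000, -27.000]] (det J = -643.500).
Solving J·Δ = −F gives Δ = (0.754, -0.656).

(0.754, -0.656)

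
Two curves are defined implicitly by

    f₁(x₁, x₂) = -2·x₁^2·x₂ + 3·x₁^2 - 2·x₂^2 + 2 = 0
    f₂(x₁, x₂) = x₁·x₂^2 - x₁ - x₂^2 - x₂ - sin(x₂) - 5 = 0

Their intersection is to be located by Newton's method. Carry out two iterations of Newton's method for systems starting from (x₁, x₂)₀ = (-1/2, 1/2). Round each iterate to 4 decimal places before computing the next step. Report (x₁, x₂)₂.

At (-1/2, 1/2): F = (2.0000, -5.854426).
Jacobian J = [[-4·x₁·x₂ + 6·x₁, -2·x₁^2 - 4·x₂], [x₂^2 - 1, 2·x₁·x₂ - 2·x₂ - cos(x₂) - 1]].
At the point, J = [[-2.0000, -2.5000], [-0.7500, -3.377583]] (det J = 4.880165).
Solving J·Δ = −F gives Δ = (4.3833, -2.7066).
Then the next iterate is (x₁, x₂)₁ = (3.8833, -2.2066).
Round to (3.8833, -2.2066) and repeat: F = (104.053029, 8.166923), J = [[57.575359, -21.333638], [3.869084, -13.130755]].
Δ = (-1.7700, 0.1004), so (x₁, x₂)₂ = (2.1133, -2.1062).

(2.1133, -2.1062)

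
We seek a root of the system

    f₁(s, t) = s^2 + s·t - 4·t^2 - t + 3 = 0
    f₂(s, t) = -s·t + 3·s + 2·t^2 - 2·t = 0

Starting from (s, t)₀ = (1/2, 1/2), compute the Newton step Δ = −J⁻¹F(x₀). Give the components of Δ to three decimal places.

At (1/2, 1/2): F = (2.000, 0.750).
Jacobian J = [[2·s + t, s - 8·t - 1], [-t + 3, -s + 4·t - 2]].
At the point, J = [[1.500, -4.500], [2.500, -0.500]] (det J = 10.500).
Solving J·Δ = −F gives Δ = (-0.226, 0.369).

(-0.226, 0.369)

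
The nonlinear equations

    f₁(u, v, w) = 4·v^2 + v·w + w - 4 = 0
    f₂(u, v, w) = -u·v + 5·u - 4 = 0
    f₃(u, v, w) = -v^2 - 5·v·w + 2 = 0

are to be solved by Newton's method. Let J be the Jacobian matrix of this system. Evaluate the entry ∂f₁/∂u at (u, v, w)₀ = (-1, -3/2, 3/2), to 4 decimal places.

∂f₁/∂u = 0.
At (-1, -3/2, 3/2) this is 0.0000.

0.0000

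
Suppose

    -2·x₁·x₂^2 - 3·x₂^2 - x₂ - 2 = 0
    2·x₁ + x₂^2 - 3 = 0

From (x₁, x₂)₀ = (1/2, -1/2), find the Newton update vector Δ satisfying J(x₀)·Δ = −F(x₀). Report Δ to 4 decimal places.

At (1/2, -1/2): F = (-2.5000, -1.7500).
Jacobian J = [[-2·x₂^2, -4·x₁·x₂ - 6·x₂ - 1], [2, 2·x₂]].
At the point, J = [[-0.5000, 3.0000], [2.0000, -1.0000]] (det J = -5.5000).
Solving J·Δ = −F gives Δ = (1.4091, 1.0682).

(1.4091, 1.0682)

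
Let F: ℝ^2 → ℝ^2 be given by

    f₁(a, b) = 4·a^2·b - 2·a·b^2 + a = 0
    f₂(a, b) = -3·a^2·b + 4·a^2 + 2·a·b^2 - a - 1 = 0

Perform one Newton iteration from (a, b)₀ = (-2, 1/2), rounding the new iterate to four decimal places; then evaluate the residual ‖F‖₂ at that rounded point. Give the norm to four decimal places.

At (-2, 1/2): F = (7.0000, 10.0000).
Jacobian J = [[8·a·b - 2·b^2 + 1, 4·a^2 - 4·a·b], [-6·a·b + 8·a + 2·b^2 - 1, -3·a^2 + 4·a·b]].
At the point, J = [[-7.5000, 20.0000], [-10.5000, -16.0000]] (det J = 330.0000).
Solving J·Δ = −F gives Δ = (0.9455, 0.0045).
Then the next iterate is (a, b)₁ = (-1.0545, 0.5045).
Re-evaluating at (-1.0545, 0.5045): F = (1.726239, 2.282631), so ‖F‖₂ = 2.8619.

2.8619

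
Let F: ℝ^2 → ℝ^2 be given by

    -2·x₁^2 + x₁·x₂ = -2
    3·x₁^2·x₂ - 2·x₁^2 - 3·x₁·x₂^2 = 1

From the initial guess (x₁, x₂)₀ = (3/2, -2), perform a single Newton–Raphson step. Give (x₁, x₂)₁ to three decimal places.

At (3/2, -2): F = (-5.500, -37.000).
Jacobian J = [[-4·x₁ + x₂, x₁], [6·x₁·x₂ - 4·x₁ - 3·x₂^2, 3·x₁^2 - 6·x₁·x₂]].
At the point, J = [[-8.000, 1.500], [-36.000, 24.750]] (det J = -144.000).
Solving J·Δ = −F gives Δ = (-0.560, 0.681).
Then the next iterate is (x₁, x₂)₁ = (0.940, -1.319).

(0.940, -1.319)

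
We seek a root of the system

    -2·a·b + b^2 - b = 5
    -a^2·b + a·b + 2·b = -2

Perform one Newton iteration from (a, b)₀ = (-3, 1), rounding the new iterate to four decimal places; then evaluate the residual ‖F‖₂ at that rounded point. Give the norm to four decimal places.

At (-3, 1): F = (1.0000, -8.0000).
Jacobian J = [[-2·b, -2·a + 2·b - 1], [-2·a·b + b, -a^2 + a + 2]].
At the point, J = [[-2.0000, 7.0000], [7.0000, -10.0000]] (det J = -29.0000).
Solving J·Δ = −F gives Δ = (1.5862, 0.3103).
Then the next iterate is (a, b)₁ = (-1.4138, 1.3103).
Re-evaluating at (-1.4138, 1.3103): F = (-0.888410, 0.149030), so ‖F‖₂ = 0.9008.

0.9008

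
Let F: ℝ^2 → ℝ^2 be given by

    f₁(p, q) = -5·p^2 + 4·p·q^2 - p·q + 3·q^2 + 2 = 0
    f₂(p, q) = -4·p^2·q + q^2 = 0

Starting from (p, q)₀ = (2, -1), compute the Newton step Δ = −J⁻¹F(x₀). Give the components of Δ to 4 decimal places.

(-0.7615, 0.2676)

At (2, -1): F = (-5.0000, 17.0000).
Jacobian J = [[-10·p + 4·q^2 - q, 8·p·q - p + 6·q], [-8·p·q, -4·p^2 + 2·q]].
At the point, J = [[-15.0000, -24.0000], [16.0000, -18.0000]] (det J = 654.0000).
Solving J·Δ = −F gives Δ = (-0.7615, 0.2676).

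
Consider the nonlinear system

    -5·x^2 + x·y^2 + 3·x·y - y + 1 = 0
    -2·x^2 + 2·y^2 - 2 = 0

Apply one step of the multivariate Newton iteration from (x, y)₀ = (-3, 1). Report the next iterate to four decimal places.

(-1.4268, 0.7805)

At (-3, 1): F = (-57.0000, -18.0000).
Jacobian J = [[-10·x + y^2 + 3·y, 2·x·y + 3·x - 1], [-4·x, 4·y]].
At the point, J = [[34.0000, -16.0000], [12.0000, 4.0000]] (det J = 328.0000).
Solving J·Δ = −F gives Δ = (1.5732, -0.2195).
Then the next iterate is (x, y)₁ = (-1.4268, 0.7805).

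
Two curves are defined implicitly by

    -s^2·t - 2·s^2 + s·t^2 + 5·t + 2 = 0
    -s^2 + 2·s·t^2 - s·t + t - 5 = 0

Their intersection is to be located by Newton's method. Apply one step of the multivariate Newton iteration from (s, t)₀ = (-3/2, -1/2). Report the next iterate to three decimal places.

At (-3/2, -1/2): F = (-4.250, -9.250).
Jacobian J = [[-2·s·t - 4·s + t^2, -s^2 + 2·s·t + 5], [-2·s + 2·t^2 - t, 4·s·t - s + 1]].
At the point, J = [[4.750, 4.250], [4.000, 5.500]] (det J = 9.125).
Solving J·Δ = −F gives Δ = (-1.747, 2.952).
Then the next iterate is (s, t)₁ = (-3.247, 2.452).

(-3.247, 2.452)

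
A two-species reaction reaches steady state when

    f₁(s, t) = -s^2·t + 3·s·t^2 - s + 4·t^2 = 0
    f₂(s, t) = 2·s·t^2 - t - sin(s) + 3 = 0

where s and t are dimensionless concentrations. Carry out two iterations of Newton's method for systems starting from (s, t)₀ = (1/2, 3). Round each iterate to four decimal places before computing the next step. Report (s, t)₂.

(-0.1012, 0.9907)

At (1/2, 3): F = (48.2500, 8.520574).
Jacobian J = [[-2·s·t + 3·t^2 - 1, -s^2 + 6·s·t + 8·t], [2·t^2 - cos(s), 4·s·t - 1]].
At the point, J = [[23.0000, 32.7500], [17.122417, 5.0000]] (det J = -445.759171).
Solving J·Δ = −F gives Δ = (-0.0848, -1.4137).
Then the next iterate is (s, t)₁ = (0.4152, 1.5863).
Round to (0.4152, 1.5863) and repeat: F = (12.511090, 3.099902), J = [[5.231780, 16.469800], [4.117660, 1.634527]].
Δ = (-0.5164, -0.5956), so (s, t)₂ = (-0.1012, 0.9907).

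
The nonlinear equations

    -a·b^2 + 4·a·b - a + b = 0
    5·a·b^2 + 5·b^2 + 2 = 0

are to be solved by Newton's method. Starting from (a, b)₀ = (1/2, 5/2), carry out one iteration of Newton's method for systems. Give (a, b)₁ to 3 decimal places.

(-0.881, 2.348)

At (1/2, 5/2): F = (3.875, 48.875).
Jacobian J = [[-b^2 + 4·b - 1, -2·a·b + 4·a + 1], [5·b^2, 10·a·b + 10·b]].
At the point, J = [[2.750, 0.500], [31.250, 37.500]] (det J = 87.500).
Solving J·Δ = −F gives Δ = (-1.381, -0.152).
Then the next iterate is (a, b)₁ = (-0.881, 2.348).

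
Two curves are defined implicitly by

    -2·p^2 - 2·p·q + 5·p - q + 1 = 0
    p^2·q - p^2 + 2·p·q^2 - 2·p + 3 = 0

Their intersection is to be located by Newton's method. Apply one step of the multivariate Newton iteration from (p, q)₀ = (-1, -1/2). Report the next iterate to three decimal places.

(-0.211, -1.895)

At (-1, -1/2): F = (-6.500, 3.000).
Jacobian J = [[-4·p - 2·q + 5, -2·p - 1], [2·p·q - 2·p + 2·q^2 - 2, p^2 + 4·p·q]].
At the point, J = [[10.000, 1.000], [1.500, 3.000]] (det J = 28.500).
Solving J·Δ = −F gives Δ = (0.789, -1.395).
Then the next iterate is (p, q)₁ = (-0.211, -1.895).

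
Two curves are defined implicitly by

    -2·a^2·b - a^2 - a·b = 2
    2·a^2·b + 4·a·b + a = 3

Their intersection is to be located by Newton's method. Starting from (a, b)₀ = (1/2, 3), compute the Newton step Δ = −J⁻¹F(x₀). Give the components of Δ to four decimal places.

(-1.3542, 8.2917)

At (1/2, 3): F = (-5.2500, 5.0000).
Jacobian J = [[-4·a·b - 2·a - b, -2·a^2 - a], [4·a·b + 4·b + 1, 2·a^2 + 4·a]].
At the point, J = [[-10.0000, -1.0000], [19.0000, 2.5000]] (det J = -6.0000).
Solving J·Δ = −F gives Δ = (-1.3542, 8.2917).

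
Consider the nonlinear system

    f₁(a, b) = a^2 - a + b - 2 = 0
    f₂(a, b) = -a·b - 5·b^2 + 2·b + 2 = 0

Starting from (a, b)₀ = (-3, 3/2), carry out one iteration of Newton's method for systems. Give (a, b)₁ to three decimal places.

(-1.416, 1.087)

At (-3, 3/2): F = (11.500, -1.750).
Jacobian J = [[2·a - 1, 1], [-b, -a - 10·b + 2]].
At the point, J = [[-7.000, 1.000], [-1.500, -10.000]] (det J = 71.500).
Solving J·Δ = −F gives Δ = (1.584, -0.413).
Then the next iterate is (a, b)₁ = (-1.416, 1.087).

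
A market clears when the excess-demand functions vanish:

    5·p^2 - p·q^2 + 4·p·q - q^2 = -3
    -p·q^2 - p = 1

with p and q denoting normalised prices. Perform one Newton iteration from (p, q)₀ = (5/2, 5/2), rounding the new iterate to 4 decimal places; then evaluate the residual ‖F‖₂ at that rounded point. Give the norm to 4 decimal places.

10.4958

At (5/2, 5/2): F = (37.3750, -19.1250).
Jacobian J = [[10·p - q^2 + 4·q, -2·p·q + 4·p - 2·q], [-q^2 - 1, -2·p·q]].
At the point, J = [[28.7500, -7.5000], [-7.2500, -12.5000]] (det J = -413.7500).
Solving J·Δ = −F gives Δ = (-1.4758, -0.6740).
Then the next iterate is (p, q)₁ = (1.0242, 1.8260).
Re-evaluating at (1.0242, 1.8260): F = (8.976444, -5.439165), so ‖F‖₂ = 10.4958.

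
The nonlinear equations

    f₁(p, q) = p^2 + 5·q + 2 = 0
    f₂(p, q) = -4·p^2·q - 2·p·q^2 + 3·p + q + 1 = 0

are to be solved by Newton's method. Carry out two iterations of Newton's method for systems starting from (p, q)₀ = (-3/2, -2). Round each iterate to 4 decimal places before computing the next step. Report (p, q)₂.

At (-3/2, -2): F = (-5.7500, 24.5000).
Jacobian J = [[2·p, 5], [-8·p·q - 2·q^2 + 3, -4·p^2 - 4·p·q + 1]].
At the point, J = [[-3.0000, 5.0000], [-29.0000, -20.0000]] (det J = 205.0000).
Solving J·Δ = −F gives Δ = (0.0366, 1.1720).
Then the next iterate is (p, q)₁ = (-1.4634, -0.8280).
Round to (-1.4634, -0.8280) and repeat: F = (0.001540, 4.881146), J = [[-2.9268, 5.0000], [-8.064730, -12.412939]].
Δ = (0.3186, 0.1862), so (p, q)₂ = (-1.1448, -0.6418).

(-1.1448, -0.6418)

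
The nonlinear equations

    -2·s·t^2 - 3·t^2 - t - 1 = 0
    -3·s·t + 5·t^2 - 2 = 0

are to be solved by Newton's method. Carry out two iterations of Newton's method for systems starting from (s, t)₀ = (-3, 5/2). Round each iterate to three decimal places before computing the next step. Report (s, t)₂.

(-7.404, -0.204)

At (-3, 5/2): F = (15.250, 51.750).
Jacobian J = [[-2·t^2, -4·s·t - 6·t - 1], [-3·t, -3·s + 10·t]].
At the point, J = [[-12.500, 14.000], [-7.500, 34.000]] (det J = -320.000).
Solving J·Δ = −F gives Δ = (-0.644, -1.664).
Then the next iterate is (s, t)₁ = (-3.644, 0.836).
Round to (-3.644, 0.836) and repeat: F = (1.16087, 10.63363), J = [[-1.39779, 6.16954], [-2.508, 19.292]].
Δ = (-3.760, -1.040), so (s, t)₂ = (-7.404, -0.204).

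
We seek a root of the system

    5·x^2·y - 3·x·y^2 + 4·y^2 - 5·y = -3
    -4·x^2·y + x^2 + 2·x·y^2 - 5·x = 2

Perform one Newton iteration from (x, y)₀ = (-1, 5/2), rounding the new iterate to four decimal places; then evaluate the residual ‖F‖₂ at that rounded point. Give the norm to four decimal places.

At (-1, 5/2): F = (46.7500, -18.5000).
Jacobian J = [[10·x·y - 3·y^2, 5·x^2 - 6·x·y + 8·y - 5], [-8·x·y + 2·x + 2·y^2 - 5, -4·x^2 + 4·x·y]].
At the point, J = [[-43.7500, 35.0000], [25.5000, -14.0000]] (det J = -280.0000).
Solving J·Δ = −F gives Δ = (-0.0250, -1.3670).
Then the next iterate is (x, y)₁ = (-1.0250, 1.1330).
Re-evaluating at (-1.0250, 1.1330): F = (12.368890, -3.217370), so ‖F‖₂ = 12.7805.

12.7805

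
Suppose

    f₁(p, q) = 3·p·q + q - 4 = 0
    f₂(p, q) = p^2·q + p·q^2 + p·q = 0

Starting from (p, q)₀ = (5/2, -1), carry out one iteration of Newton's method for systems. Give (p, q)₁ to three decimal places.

At (5/2, -1): F = (-12.500, -6.250).
Jacobian J = [[3·q, 3·p + 1], [2·p·q + q^2 + q, p^2 + 2·p·q + p]].
At the point, J = [[-3.000, 8.500], [-5.000, 3.750]] (det J = 31.250).
Solving J·Δ = −F gives Δ = (-0.200, 1.400).
Then the next iterate is (p, q)₁ = (2.300, 0.400).

(2.300, 0.400)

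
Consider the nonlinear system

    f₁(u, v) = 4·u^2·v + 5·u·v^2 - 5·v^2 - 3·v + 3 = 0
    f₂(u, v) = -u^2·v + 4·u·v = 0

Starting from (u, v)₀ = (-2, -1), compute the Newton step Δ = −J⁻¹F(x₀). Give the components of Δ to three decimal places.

(2.348, -0.565)

At (-2, -1): F = (-25.000, 12.000).
Jacobian J = [[8·u·v + 5·v^2, 4·u^2 + 10·u·v - 10·v - 3], [-2·u·v + 4·v, -u^2 + 4·u]].
At the point, J = [[21.000, 43.000], [-8.000, -12.000]] (det J = 92.000).
Solving J·Δ = −F gives Δ = (2.348, -0.565).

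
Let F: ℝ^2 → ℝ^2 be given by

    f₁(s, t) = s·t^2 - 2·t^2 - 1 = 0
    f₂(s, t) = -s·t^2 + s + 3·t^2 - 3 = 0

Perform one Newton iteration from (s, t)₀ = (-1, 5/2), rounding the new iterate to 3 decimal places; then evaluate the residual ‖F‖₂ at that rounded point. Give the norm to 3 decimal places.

8.180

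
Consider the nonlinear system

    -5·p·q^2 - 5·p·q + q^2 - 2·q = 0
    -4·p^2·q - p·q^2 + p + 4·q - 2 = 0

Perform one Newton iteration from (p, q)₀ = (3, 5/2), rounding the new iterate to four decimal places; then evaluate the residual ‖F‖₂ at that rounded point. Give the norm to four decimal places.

At (3, 5/2): F = (-130.0000, -97.7500).
Jacobian J = [[-5·q^2 - 5·q, -10·p·q - 5·p + 2·q - 2], [-8·p·q - q^2 + 1, -4·p^2 - 2·p·q + 4]].
At the point, J = [[-43.7500, -87.0000], [-65.2500, -47.0000]] (det J = -3620.5000).
Solving J·Δ = −F gives Δ = (-0.6613, -1.1617).
Then the next iterate is (p, q)₁ = (2.3387, 1.3383).
Re-evaluating at (2.3387, 1.3383): F = (-37.478571, -27.776243), so ‖F‖₂ = 46.6494.

46.6494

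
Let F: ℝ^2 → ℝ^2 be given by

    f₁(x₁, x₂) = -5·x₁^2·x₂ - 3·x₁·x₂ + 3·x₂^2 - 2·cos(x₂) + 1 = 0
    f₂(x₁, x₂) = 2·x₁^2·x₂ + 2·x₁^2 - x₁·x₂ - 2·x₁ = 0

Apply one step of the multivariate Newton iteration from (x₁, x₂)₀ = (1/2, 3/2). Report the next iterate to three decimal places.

At (1/2, 3/2): F = (3.48353, -0.500).
Jacobian J = [[-10·x₁·x₂ - 3·x₂, -5·x₁^2 - 3·x₁ + 6·x₂ + 2·sin(x₂)], [4·x₁·x₂ + 4·x₁ - x₂ - 2, 2·x₁^2 - x₁]].
At the point, J = [[-12.000, 8.24499], [1.500, 0.000]] (det J = -12.36748).
Solving J·Δ = −F gives Δ = (0.333, 0.063).
Then the next iterate is (x₁, x₂)₁ = (0.833, 1.563).

(0.833, 1.563)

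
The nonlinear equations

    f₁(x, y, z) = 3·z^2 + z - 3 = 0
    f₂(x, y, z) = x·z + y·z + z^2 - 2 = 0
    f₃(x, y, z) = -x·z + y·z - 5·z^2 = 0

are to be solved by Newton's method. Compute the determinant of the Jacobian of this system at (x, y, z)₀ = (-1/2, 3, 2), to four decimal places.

104.0000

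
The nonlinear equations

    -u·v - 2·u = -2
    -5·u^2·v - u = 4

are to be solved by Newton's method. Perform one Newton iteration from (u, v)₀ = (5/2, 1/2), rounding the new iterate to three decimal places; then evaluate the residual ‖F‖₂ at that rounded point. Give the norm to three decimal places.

6.307

At (5/2, 1/2): F = (-4.250, -22.125).
Jacobian J = [[-v - 2, -u], [-10·u·v - 1, -5·u^2]].
At the point, J = [[-2.500, -2.500], [-13.500, -31.250]] (det J = 44.375).
Solving J·Δ = −F gives Δ = (-1.746, 0.046).
Then the next iterate is (u, v)₁ = (0.754, 0.546).
Re-evaluating at (0.754, 0.546): F = (0.08032, -6.30605), so ‖F‖₂ = 6.307.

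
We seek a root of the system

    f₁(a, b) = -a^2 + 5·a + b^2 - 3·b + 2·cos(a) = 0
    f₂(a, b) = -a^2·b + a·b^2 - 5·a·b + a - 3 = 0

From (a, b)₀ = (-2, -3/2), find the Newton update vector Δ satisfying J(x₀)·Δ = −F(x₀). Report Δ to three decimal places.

(1.314, 1.022)

At (-2, -3/2): F = (-8.08229, -18.500).
Jacobian J = [[-2·a - 2·sin(a) + 5, 2·b - 3], [-2·a·b + b^2 - 5·b + 1, -a^2 + 2·a·b - 5·a]].
At the point, J = [[10.81859, -6.000], [4.750, 12.000]] (det J = 158.32314).
Solving J·Δ = −F gives Δ = (1.314, 1.022).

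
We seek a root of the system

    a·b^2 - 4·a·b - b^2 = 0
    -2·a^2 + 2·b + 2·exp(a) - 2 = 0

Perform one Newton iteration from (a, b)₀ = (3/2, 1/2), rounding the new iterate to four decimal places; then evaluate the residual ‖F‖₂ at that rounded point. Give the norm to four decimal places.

1.4959

At (3/2, 1/2): F = (-2.8750, 3.463378).
Jacobian J = [[b^2 - 4·b, 2·a·b - 4·a - 2·b], [-4·a + 2·exp(a), 2]].
At the point, J = [[-1.7500, -5.5000], [2.963378, 2.0000]] (det J = 12.798580).
Solving J·Δ = −F gives Δ = (-1.0391, -0.1921).
Then the next iterate is (a, b)₁ = (0.4609, 0.3079).
Re-evaluating at (0.4609, 0.3079): F = (-0.618752, 1.361943), so ‖F‖₂ = 1.4959.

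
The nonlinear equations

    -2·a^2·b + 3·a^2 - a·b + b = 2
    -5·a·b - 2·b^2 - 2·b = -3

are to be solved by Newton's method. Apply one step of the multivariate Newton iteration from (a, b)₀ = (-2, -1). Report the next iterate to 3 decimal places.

(-1.286, -0.714)

At (-2, -1): F = (15.000, -7.000).
Jacobian J = [[-4·a·b + 6·a - b, -2·a^2 - a + 1], [-5·b, -5·a - 4·b - 2]].
At the point, J = [[-19.000, -5.000], [5.000, 12.000]] (det J = -203.000).
Solving J·Δ = −F gives Δ = (0.714, 0.286).
Then the next iterate is (a, b)₁ = (-1.286, -0.714).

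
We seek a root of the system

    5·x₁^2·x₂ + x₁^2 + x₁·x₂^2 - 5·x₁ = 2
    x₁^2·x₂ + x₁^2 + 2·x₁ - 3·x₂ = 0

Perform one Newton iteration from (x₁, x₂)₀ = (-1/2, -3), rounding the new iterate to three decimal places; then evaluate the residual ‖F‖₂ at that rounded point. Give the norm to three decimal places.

0.626

At (-1/2, -3): F = (-7.500, 7.500).
Jacobian J = [[10·x₁·x₂ + 2·x₁ + x₂^2 - 5, 5·x₁^2 + 2·x₁·x₂], [2·x₁·x₂ + 2·x₁ + 2, x₁^2 - 3]].
At the point, J = [[18.000, 4.250], [4.000, -2.750]] (det J = -66.500).
Solving J·Δ = −F gives Δ = (-0.169, 2.481).
Then the next iterate is (x₁, x₂)₁ = (-0.669, -0.519).
Re-evaluating at (-0.669, -0.519): F = (0.45094, 0.43428), so ‖F‖₂ = 0.626.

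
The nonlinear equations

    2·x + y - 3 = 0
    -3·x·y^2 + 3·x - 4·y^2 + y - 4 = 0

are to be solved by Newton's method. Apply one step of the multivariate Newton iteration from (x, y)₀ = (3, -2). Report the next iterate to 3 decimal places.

(2.113, -1.226)

At (3, -2): F = (1.000, -49.000).
Jacobian J = [[2, 1], [-3·y^2 + 3, -6·x·y - 8·y + 1]].
At the point, J = [[2.000, 1.000], [-9.000, 53.000]] (det J = 115.000).
Solving J·Δ = −F gives Δ = (-0.887, 0.774).
Then the next iterate is (x, y)₁ = (2.113, -1.226).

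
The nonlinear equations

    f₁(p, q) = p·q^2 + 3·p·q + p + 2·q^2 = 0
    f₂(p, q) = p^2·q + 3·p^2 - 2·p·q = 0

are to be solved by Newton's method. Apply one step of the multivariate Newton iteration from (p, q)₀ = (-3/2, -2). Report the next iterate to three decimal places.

At (-3/2, -2): F = (9.500, -3.750).
Jacobian J = [[q^2 + 3·q + 1, 2·p·q + 3·p + 4·q], [2·p·q + 6·p - 2·q, p^2 - 2·p]].
At the point, J = [[-1.000, -6.500], [1.000, 5.250]] (det J = 1.250).
Solving J·Δ = −F gives Δ = (-20.400, 4.600).
Then the next iterate is (p, q)₁ = (-21.900, 2.600).

(-21.900, 2.600)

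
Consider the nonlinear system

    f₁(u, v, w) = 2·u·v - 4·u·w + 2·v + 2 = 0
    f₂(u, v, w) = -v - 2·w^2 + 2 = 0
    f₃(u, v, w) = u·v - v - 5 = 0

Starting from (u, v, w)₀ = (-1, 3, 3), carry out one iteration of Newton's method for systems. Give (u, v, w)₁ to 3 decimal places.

At (-1, 3, 3): F = (14.000, -19.000, -11.000).
Jacobian J = [[2·v - 4·w, 2·u + 2, -4·u], [0, -1, -4·w], [v, u - 1, 0]].
At the point, J = [[-6.000, 0.000, 4.000], [0.000, -1.000, -12.000], [3.000, -2.000, 0.000]] (det J = 156.000).
Solving J·Δ = −F gives Δ = (1.462, -3.308, -1.308).
Then the next iterate is (u, v, w)₁ = (0.462, -0.308, 1.692).

(0.462, -0.308, 1.692)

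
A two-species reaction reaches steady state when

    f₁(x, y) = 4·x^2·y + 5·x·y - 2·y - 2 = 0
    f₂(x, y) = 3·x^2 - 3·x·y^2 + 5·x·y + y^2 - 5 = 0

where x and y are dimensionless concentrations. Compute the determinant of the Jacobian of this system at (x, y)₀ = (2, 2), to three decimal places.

J = [[8·x·y + 5·y, 4·x^2 + 5·x - 2], [6·x - 3·y^2 + 5·y, -6·x·y + 5·x + 2·y]].
At the point, J = [[42.000, 24.000], [10.000, -10.000]].
det J = -660.000.

-660.000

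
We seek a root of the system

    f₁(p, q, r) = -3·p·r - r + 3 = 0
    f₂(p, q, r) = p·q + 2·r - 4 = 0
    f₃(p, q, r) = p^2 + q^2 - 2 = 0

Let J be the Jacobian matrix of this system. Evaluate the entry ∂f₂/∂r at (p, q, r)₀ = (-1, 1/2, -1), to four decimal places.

∂f₂/∂r = 2.
At (-1, 1/2, -1) this is 2.0000.

2.0000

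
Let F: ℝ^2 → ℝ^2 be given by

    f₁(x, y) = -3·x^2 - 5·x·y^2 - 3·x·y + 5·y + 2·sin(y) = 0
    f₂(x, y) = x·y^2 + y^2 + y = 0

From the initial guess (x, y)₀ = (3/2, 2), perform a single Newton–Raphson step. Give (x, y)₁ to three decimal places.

(1.465, 0.922)

At (3/2, 2): F = (-33.93141, 12.000).
Jacobian J = [[-6·x - 5·y^2 - 3·y, -10·x·y - 3·x + 2·cos(y) + 5], [y^2, 2·x·y + 2·y + 1]].
At the point, J = [[-35.000, -30.33229], [4.000, 11.000]] (det J = -263.67083).
Solving J·Δ = −F gives Δ = (-0.035, -1.078).
Then the next iterate is (x, y)₁ = (1.465, 0.922).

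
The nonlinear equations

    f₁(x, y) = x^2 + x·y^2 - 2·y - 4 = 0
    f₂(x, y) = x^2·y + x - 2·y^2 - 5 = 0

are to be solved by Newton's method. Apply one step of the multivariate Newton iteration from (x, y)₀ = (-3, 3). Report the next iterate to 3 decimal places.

(-2.702, 1.645)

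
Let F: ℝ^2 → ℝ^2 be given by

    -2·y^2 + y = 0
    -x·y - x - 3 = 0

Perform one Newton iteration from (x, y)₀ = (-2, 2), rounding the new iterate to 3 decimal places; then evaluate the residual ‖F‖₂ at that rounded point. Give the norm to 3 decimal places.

1.515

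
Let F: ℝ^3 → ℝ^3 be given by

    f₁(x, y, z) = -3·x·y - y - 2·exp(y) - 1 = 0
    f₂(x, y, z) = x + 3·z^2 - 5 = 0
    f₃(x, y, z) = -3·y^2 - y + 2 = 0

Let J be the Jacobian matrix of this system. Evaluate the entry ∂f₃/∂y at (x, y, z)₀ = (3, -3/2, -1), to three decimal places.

8.000

∂f₃/∂y = -6·y - 1.
At (3, -3/2, -1) this is 8.000.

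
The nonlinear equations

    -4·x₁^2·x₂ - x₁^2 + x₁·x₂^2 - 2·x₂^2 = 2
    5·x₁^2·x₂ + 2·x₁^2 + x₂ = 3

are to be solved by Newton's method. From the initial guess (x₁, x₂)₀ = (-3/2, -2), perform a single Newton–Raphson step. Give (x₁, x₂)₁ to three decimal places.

At (-3/2, -2): F = (-0.250, -23.000).
Jacobian J = [[-8·x₁·x₂ - 2·x₁ + x₂^2, -4·x₁^2 + 2·x₁·x₂ - 4·x₂], [10·x₁·x₂ + 4·x₁, 5·x₁^2 + 1]].
At the point, J = [[-17.000, 5.000], [24.000, 12.250]] (det J = -328.250).
Solving J·Δ = −F gives Δ = (0.341, 1.209).
Then the next iterate is (x₁, x₂)₁ = (-1.159, -0.791).

(-1.159, -0.791)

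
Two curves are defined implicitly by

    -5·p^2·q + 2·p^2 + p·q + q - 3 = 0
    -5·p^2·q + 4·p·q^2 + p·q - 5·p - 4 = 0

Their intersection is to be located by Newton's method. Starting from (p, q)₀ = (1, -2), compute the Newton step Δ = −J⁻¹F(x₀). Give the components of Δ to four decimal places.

(-0.1558, 0.5241)

At (1, -2): F = (5.0000, 15.0000).
Jacobian J = [[-10·p·q + 4·p + q, -5·p^2 + p + 1], [-10·p·q + 4·q^2 + q - 5, -5·p^2 + 8·p·q + p]].
At the point, J = [[22.0000, -3.0000], [29.0000, -20.0000]] (det J = -353.0000).
Solving J·Δ = −F gives Δ = (-0.1558, 0.5241).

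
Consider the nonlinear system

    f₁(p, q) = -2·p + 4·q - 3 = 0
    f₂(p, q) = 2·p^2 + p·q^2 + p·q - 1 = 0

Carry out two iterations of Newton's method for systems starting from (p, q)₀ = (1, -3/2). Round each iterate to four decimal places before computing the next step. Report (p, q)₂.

At (1, -3/2): F = (-11.0000, 1.7500).
Jacobian J = [[-2, 4], [4·p + q^2 + q, 2·p·q + p]].
At the point, J = [[-2.0000, 4.0000], [4.7500, -2.0000]] (det J = -15.0000).
Solving J·Δ = −F gives Δ = (1.0000, 3.2500).
Then the next iterate is (p, q)₁ = (2.0000, 1.7500).
Round to (2.0000, 1.7500) and repeat: F = (0.0000, 16.6250), J = [[-2.0000, 4.0000], [12.8125, 9.0000]].
Δ = (-0.9603, -0.4801), so (p, q)₂ = (1.0397, 1.2699).

(1.0397, 1.2699)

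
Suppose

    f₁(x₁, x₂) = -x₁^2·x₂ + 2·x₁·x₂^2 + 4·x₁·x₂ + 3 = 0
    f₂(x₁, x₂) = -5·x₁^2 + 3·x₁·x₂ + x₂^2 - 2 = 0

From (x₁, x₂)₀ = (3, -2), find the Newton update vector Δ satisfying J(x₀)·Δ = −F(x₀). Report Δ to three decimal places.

(-1.690, 0.034)

At (3, -2): F = (21.000, -61.000).
Jacobian J = [[-2·x₁·x₂ + 2·x₂^2 + 4·x₂, -x₁^2 + 4·x₁·x₂ + 4·x₁], [-10·x₁ + 3·x₂, 3·x₁ + 2·x₂]].
At the point, J = [[12.000, -21.000], [-36.000, 5.000]] (det J = -696.000).
Solving J·Δ = −F gives Δ = (-1.690, 0.034).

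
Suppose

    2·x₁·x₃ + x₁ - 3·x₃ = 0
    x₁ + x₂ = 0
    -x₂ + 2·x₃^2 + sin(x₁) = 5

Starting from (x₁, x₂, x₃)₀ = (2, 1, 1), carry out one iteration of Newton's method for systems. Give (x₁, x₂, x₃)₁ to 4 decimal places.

At (2, 1, 1): F = (3.0000, 3.0000, -3.090703).
Jacobian J = [[2·x₃ + 1, 0, 2·x₁ - 3], [1, 1, 0], [cos(x₁), -1, 4·x₃]].
At the point, J = [[3.0000, 0.0000, 1.0000], [1.0000, 1.0000, 0.0000], [-0.416147, -1.0000, 4.0000]] (det J = 11.416147).
Solving J·Δ = −F gives Δ = (-1.0591, -1.9409, 0.1773).
Then the next iterate is (x₁, x₂, x₃)₁ = (0.9409, -0.9409, 1.1773).

(0.9409, -0.9409, 1.1773)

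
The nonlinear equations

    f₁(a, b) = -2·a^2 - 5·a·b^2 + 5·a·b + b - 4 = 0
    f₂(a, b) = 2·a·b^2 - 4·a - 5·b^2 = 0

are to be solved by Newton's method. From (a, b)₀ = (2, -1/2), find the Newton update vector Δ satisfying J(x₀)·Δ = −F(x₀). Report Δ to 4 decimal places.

(-2.4818, -0.4362)

At (2, -1/2): F = (-20.0000, -8.2500).
Jacobian J = [[-4·a - 5·b^2 + 5·b, -10·a·b + 5·a + 1], [2·b^2 - 4, 4·a·b - 10·b]].
At the point, J = [[-11.7500, 21.0000], [-3.5000, 1.0000]] (det J = 61.7500).
Solving J·Δ = −F gives Δ = (-2.4818, -0.4362).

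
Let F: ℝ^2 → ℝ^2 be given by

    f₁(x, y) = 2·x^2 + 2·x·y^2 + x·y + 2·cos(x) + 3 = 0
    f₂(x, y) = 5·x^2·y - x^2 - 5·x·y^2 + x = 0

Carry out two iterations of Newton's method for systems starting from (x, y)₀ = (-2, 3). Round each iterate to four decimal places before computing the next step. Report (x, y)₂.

At (-2, 3): F = (-31.832294, 144.0000).
Jacobian J = [[4·x + 2·y^2 + y - 2·sin(x), 4·x·y + x], [10·x·y - 2·x - 5·y^2 + 1, 5·x^2 - 10·x·y]].
At the point, J = [[14.818595, -26.0000], [-100.0000, 80.0000]] (det J = -1414.512412).
Solving J·Δ = −F gives Δ = (0.8465, -0.7418).
Then the next iterate is (x, y)₁ = (-1.1535, 2.2582).
Round to (-1.1535, 2.2582) and repeat: F = (-7.897600, 41.950493), J = [[9.671511, -11.572835], [-48.238673, 32.701148]].
Δ = (0.9390, 0.1023), so (x, y)₂ = (-0.2145, 2.3605).

(-0.2145, 2.3605)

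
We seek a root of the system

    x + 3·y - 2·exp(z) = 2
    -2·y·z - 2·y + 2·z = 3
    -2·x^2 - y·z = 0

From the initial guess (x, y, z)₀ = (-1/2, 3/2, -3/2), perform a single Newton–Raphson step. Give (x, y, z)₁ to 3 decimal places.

(-4.750, 1.769, -5.731)

At (-1/2, 3/2, -3/2): F = (1.55374, -4.500, 1.750).
Jacobian J = [[1, 3, -2·exp(z)], [0, -2·z - 2, -2·y + 2], [-4·x, -z, -y]].
At the point, J = [[1.000, 3.000, -0.44626], [0.000, 1.000, -1.000], [2.000, 1.500, -1.500]] (det J = -5.10748).
Solving J·Δ = −F gives Δ = (-4.250, 0.269, -4.231).
Then the next iterate is (x, y, z)₁ = (-4.750, 1.769, -5.731).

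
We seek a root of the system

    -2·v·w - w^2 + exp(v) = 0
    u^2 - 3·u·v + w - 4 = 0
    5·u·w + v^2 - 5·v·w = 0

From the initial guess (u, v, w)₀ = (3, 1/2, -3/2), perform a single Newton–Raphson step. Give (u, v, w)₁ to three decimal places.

(1.629, -0.173, -0.385)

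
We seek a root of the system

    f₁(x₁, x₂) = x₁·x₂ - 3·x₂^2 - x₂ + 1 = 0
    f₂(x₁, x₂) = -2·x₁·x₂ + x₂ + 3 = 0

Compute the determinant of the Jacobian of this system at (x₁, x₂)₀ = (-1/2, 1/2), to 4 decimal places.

-3.5000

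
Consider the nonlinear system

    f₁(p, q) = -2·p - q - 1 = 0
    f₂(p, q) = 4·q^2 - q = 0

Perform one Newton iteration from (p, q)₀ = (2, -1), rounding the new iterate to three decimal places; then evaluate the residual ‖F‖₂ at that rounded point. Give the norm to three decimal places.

1.233

At (2, -1): F = (-4.000, 5.000).
Jacobian J = [[-2, -1], [0, 8·q - 1]].
At the point, J = [[-2.000, -1.000], [0.000, -9.000]] (det J = 18.000).
Solving J·Δ = −F gives Δ = (-2.278, 0.556).
Then the next iterate is (p, q)₁ = (-0.278, -0.444).
Re-evaluating at (-0.278, -0.444): F = (0.000, 1.23254), so ‖F‖₂ = 1.233.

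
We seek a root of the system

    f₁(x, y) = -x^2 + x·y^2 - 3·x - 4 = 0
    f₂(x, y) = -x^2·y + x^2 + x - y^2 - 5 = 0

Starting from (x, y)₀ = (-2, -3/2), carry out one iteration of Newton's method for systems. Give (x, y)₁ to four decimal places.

(-2.0394, -0.3953)

At (-2, -3/2): F = (-6.5000, 0.7500).
Jacobian J = [[-2·x + y^2 - 3, 2·x·y], [-2·x·y + 2·x + 1, -x^2 - 2·y]].
At the point, J = [[3.2500, 6.0000], [-9.0000, -1.0000]] (det J = 50.7500).
Solving J·Δ = −F gives Δ = (-0.0394, 1.1047).
Then the next iterate is (x, y)₁ = (-2.0394, -0.3953).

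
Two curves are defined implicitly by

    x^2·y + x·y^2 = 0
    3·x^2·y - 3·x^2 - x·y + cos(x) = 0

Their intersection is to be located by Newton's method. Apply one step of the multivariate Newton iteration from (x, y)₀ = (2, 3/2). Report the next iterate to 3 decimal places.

(0.301, 1.852)

At (2, 3/2): F = (10.500, 2.58385).
Jacobian J = [[2·x·y + y^2, x^2 + 2·x·y], [6·x·y - 6·x - y - sin(x), 3·x^2 - x]].
At the point, J = [[8.250, 10.000], [3.59070, 10.000]] (det J = 46.59297).
Solving J·Δ = −F gives Δ = (-1.699, 0.352).
Then the next iterate is (x, y)₁ = (0.301, 1.852).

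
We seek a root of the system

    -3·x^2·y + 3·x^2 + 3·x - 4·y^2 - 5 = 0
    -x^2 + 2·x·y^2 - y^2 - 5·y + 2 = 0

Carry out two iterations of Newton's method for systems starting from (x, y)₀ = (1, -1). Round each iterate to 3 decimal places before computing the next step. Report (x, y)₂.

(0.950, 0.236)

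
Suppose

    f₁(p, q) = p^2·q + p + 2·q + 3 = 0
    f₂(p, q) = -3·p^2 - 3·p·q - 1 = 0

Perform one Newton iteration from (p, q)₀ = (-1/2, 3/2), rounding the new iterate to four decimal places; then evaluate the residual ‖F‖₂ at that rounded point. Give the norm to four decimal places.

59.7195

At (-1/2, 3/2): F = (5.8750, 0.5000).
Jacobian J = [[2·p·q + 1, p^2 + 2], [-6·p - 3·q, -3·p]].
At the point, J = [[-0.5000, 2.2500], [-1.5000, 1.5000]] (det J = 2.6250).
Solving J·Δ = −F gives Δ = (-2.9286, -3.2619).
Then the next iterate is (p, q)₁ = (-3.4286, -1.7619).
Re-evaluating at (-3.4286, -1.7619): F = (-24.664059, -54.388445), so ‖F‖₂ = 59.7195.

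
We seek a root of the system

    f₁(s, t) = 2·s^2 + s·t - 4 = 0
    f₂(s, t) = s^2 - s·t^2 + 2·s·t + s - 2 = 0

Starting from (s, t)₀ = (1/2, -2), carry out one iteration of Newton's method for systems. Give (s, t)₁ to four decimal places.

At (1/2, -2): F = (-4.5000, -5.2500).
Jacobian J = [[4·s + t, s], [2·s - t^2 + 2·t + 1, -2·s·t + 2·s]].
At the point, J = [[0.0000, 0.5000], [-6.0000, 3.0000]] (det J = 3.0000).
Solving J·Δ = −F gives Δ = (3.6250, 9.0000).
Then the next iterate is (s, t)₁ = (4.1250, 7.0000).

(4.1250, 7.0000)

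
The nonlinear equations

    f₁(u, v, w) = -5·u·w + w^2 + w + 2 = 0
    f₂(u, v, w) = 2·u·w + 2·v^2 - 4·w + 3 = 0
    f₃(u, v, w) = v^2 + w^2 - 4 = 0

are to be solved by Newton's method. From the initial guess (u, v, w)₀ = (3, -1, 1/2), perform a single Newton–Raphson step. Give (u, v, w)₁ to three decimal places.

(-8.500, -1.452, 2.346)

At (3, -1, 1/2): F = (-4.750, 6.000, -2.750).
Jacobian J = [[-5·w, 0, -5·u + 2·w + 1], [2·w, 4·v, 2·u - 4], [0, 2·v, 2·w]].
At the point, J = [[-2.500, 0.000, -13.000], [1.000, -4.000, 2.000], [0.000, -2.000, 1.000]] (det J = 26.000).
Solving J·Δ = −F gives Δ = (-11.500, -0.452, 1.846).
Then the next iterate is (u, v, w)₁ = (-8.500, -1.452, 2.346).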